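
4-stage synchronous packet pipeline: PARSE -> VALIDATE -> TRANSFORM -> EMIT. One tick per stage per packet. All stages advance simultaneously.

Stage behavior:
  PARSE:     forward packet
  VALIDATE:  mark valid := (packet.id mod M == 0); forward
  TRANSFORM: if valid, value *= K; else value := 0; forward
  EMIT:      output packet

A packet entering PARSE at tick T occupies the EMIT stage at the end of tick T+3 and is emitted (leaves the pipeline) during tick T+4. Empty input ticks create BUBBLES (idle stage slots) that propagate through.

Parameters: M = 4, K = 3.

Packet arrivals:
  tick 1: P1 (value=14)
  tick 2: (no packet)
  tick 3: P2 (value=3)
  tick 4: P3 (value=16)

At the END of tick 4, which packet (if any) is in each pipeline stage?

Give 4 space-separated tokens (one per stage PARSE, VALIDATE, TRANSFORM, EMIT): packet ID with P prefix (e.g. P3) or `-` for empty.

Tick 1: [PARSE:P1(v=14,ok=F), VALIDATE:-, TRANSFORM:-, EMIT:-] out:-; in:P1
Tick 2: [PARSE:-, VALIDATE:P1(v=14,ok=F), TRANSFORM:-, EMIT:-] out:-; in:-
Tick 3: [PARSE:P2(v=3,ok=F), VALIDATE:-, TRANSFORM:P1(v=0,ok=F), EMIT:-] out:-; in:P2
Tick 4: [PARSE:P3(v=16,ok=F), VALIDATE:P2(v=3,ok=F), TRANSFORM:-, EMIT:P1(v=0,ok=F)] out:-; in:P3
At end of tick 4: ['P3', 'P2', '-', 'P1']

Answer: P3 P2 - P1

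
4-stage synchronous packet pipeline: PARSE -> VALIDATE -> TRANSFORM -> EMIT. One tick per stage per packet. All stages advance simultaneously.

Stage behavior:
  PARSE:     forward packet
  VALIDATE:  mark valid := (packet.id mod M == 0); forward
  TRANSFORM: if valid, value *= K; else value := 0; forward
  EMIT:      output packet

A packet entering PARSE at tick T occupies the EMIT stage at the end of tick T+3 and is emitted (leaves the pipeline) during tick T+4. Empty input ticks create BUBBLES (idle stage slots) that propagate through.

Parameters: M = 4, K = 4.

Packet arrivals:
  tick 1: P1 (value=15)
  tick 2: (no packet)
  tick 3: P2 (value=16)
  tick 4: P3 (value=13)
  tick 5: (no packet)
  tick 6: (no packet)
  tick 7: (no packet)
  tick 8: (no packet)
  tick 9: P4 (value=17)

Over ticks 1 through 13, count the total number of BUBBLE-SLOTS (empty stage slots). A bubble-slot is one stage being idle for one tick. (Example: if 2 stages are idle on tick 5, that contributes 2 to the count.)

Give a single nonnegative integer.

Answer: 36

Derivation:
Tick 1: [PARSE:P1(v=15,ok=F), VALIDATE:-, TRANSFORM:-, EMIT:-] out:-; bubbles=3
Tick 2: [PARSE:-, VALIDATE:P1(v=15,ok=F), TRANSFORM:-, EMIT:-] out:-; bubbles=3
Tick 3: [PARSE:P2(v=16,ok=F), VALIDATE:-, TRANSFORM:P1(v=0,ok=F), EMIT:-] out:-; bubbles=2
Tick 4: [PARSE:P3(v=13,ok=F), VALIDATE:P2(v=16,ok=F), TRANSFORM:-, EMIT:P1(v=0,ok=F)] out:-; bubbles=1
Tick 5: [PARSE:-, VALIDATE:P3(v=13,ok=F), TRANSFORM:P2(v=0,ok=F), EMIT:-] out:P1(v=0); bubbles=2
Tick 6: [PARSE:-, VALIDATE:-, TRANSFORM:P3(v=0,ok=F), EMIT:P2(v=0,ok=F)] out:-; bubbles=2
Tick 7: [PARSE:-, VALIDATE:-, TRANSFORM:-, EMIT:P3(v=0,ok=F)] out:P2(v=0); bubbles=3
Tick 8: [PARSE:-, VALIDATE:-, TRANSFORM:-, EMIT:-] out:P3(v=0); bubbles=4
Tick 9: [PARSE:P4(v=17,ok=F), VALIDATE:-, TRANSFORM:-, EMIT:-] out:-; bubbles=3
Tick 10: [PARSE:-, VALIDATE:P4(v=17,ok=T), TRANSFORM:-, EMIT:-] out:-; bubbles=3
Tick 11: [PARSE:-, VALIDATE:-, TRANSFORM:P4(v=68,ok=T), EMIT:-] out:-; bubbles=3
Tick 12: [PARSE:-, VALIDATE:-, TRANSFORM:-, EMIT:P4(v=68,ok=T)] out:-; bubbles=3
Tick 13: [PARSE:-, VALIDATE:-, TRANSFORM:-, EMIT:-] out:P4(v=68); bubbles=4
Total bubble-slots: 36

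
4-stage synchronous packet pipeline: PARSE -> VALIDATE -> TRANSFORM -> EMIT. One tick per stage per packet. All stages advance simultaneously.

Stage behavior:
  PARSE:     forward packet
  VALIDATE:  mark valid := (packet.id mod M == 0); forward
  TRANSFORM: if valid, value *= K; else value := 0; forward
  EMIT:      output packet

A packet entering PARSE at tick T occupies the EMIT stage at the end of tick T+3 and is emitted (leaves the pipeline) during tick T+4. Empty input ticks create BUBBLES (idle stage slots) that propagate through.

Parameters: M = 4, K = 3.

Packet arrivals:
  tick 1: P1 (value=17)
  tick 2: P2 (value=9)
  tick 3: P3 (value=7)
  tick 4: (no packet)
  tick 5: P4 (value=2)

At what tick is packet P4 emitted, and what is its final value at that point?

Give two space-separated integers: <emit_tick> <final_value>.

Tick 1: [PARSE:P1(v=17,ok=F), VALIDATE:-, TRANSFORM:-, EMIT:-] out:-; in:P1
Tick 2: [PARSE:P2(v=9,ok=F), VALIDATE:P1(v=17,ok=F), TRANSFORM:-, EMIT:-] out:-; in:P2
Tick 3: [PARSE:P3(v=7,ok=F), VALIDATE:P2(v=9,ok=F), TRANSFORM:P1(v=0,ok=F), EMIT:-] out:-; in:P3
Tick 4: [PARSE:-, VALIDATE:P3(v=7,ok=F), TRANSFORM:P2(v=0,ok=F), EMIT:P1(v=0,ok=F)] out:-; in:-
Tick 5: [PARSE:P4(v=2,ok=F), VALIDATE:-, TRANSFORM:P3(v=0,ok=F), EMIT:P2(v=0,ok=F)] out:P1(v=0); in:P4
Tick 6: [PARSE:-, VALIDATE:P4(v=2,ok=T), TRANSFORM:-, EMIT:P3(v=0,ok=F)] out:P2(v=0); in:-
Tick 7: [PARSE:-, VALIDATE:-, TRANSFORM:P4(v=6,ok=T), EMIT:-] out:P3(v=0); in:-
Tick 8: [PARSE:-, VALIDATE:-, TRANSFORM:-, EMIT:P4(v=6,ok=T)] out:-; in:-
Tick 9: [PARSE:-, VALIDATE:-, TRANSFORM:-, EMIT:-] out:P4(v=6); in:-
P4: arrives tick 5, valid=True (id=4, id%4=0), emit tick 9, final value 6

Answer: 9 6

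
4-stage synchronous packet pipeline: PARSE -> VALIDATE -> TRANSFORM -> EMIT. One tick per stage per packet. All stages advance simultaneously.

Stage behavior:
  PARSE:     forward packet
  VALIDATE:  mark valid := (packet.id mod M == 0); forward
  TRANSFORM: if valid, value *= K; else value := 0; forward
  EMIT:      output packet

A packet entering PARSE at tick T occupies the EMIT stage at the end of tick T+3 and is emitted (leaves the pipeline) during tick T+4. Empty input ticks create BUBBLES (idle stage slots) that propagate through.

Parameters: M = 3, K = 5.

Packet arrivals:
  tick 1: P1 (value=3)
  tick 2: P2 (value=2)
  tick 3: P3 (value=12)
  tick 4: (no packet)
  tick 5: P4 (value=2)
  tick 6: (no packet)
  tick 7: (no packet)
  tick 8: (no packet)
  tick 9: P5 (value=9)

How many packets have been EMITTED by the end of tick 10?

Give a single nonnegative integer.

Answer: 4

Derivation:
Tick 1: [PARSE:P1(v=3,ok=F), VALIDATE:-, TRANSFORM:-, EMIT:-] out:-; in:P1
Tick 2: [PARSE:P2(v=2,ok=F), VALIDATE:P1(v=3,ok=F), TRANSFORM:-, EMIT:-] out:-; in:P2
Tick 3: [PARSE:P3(v=12,ok=F), VALIDATE:P2(v=2,ok=F), TRANSFORM:P1(v=0,ok=F), EMIT:-] out:-; in:P3
Tick 4: [PARSE:-, VALIDATE:P3(v=12,ok=T), TRANSFORM:P2(v=0,ok=F), EMIT:P1(v=0,ok=F)] out:-; in:-
Tick 5: [PARSE:P4(v=2,ok=F), VALIDATE:-, TRANSFORM:P3(v=60,ok=T), EMIT:P2(v=0,ok=F)] out:P1(v=0); in:P4
Tick 6: [PARSE:-, VALIDATE:P4(v=2,ok=F), TRANSFORM:-, EMIT:P3(v=60,ok=T)] out:P2(v=0); in:-
Tick 7: [PARSE:-, VALIDATE:-, TRANSFORM:P4(v=0,ok=F), EMIT:-] out:P3(v=60); in:-
Tick 8: [PARSE:-, VALIDATE:-, TRANSFORM:-, EMIT:P4(v=0,ok=F)] out:-; in:-
Tick 9: [PARSE:P5(v=9,ok=F), VALIDATE:-, TRANSFORM:-, EMIT:-] out:P4(v=0); in:P5
Tick 10: [PARSE:-, VALIDATE:P5(v=9,ok=F), TRANSFORM:-, EMIT:-] out:-; in:-
Emitted by tick 10: ['P1', 'P2', 'P3', 'P4']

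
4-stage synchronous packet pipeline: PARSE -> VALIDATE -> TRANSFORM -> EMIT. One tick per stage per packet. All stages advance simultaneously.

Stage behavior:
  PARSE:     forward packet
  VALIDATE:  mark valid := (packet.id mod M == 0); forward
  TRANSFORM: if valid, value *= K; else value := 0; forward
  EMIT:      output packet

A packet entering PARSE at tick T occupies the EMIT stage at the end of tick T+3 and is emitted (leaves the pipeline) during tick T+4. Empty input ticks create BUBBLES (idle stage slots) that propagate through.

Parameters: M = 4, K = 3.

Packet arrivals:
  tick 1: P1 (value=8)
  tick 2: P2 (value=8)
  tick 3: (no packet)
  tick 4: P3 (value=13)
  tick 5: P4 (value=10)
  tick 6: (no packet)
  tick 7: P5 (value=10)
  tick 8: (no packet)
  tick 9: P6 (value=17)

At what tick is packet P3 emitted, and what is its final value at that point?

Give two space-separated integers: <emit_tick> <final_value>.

Tick 1: [PARSE:P1(v=8,ok=F), VALIDATE:-, TRANSFORM:-, EMIT:-] out:-; in:P1
Tick 2: [PARSE:P2(v=8,ok=F), VALIDATE:P1(v=8,ok=F), TRANSFORM:-, EMIT:-] out:-; in:P2
Tick 3: [PARSE:-, VALIDATE:P2(v=8,ok=F), TRANSFORM:P1(v=0,ok=F), EMIT:-] out:-; in:-
Tick 4: [PARSE:P3(v=13,ok=F), VALIDATE:-, TRANSFORM:P2(v=0,ok=F), EMIT:P1(v=0,ok=F)] out:-; in:P3
Tick 5: [PARSE:P4(v=10,ok=F), VALIDATE:P3(v=13,ok=F), TRANSFORM:-, EMIT:P2(v=0,ok=F)] out:P1(v=0); in:P4
Tick 6: [PARSE:-, VALIDATE:P4(v=10,ok=T), TRANSFORM:P3(v=0,ok=F), EMIT:-] out:P2(v=0); in:-
Tick 7: [PARSE:P5(v=10,ok=F), VALIDATE:-, TRANSFORM:P4(v=30,ok=T), EMIT:P3(v=0,ok=F)] out:-; in:P5
Tick 8: [PARSE:-, VALIDATE:P5(v=10,ok=F), TRANSFORM:-, EMIT:P4(v=30,ok=T)] out:P3(v=0); in:-
Tick 9: [PARSE:P6(v=17,ok=F), VALIDATE:-, TRANSFORM:P5(v=0,ok=F), EMIT:-] out:P4(v=30); in:P6
Tick 10: [PARSE:-, VALIDATE:P6(v=17,ok=F), TRANSFORM:-, EMIT:P5(v=0,ok=F)] out:-; in:-
Tick 11: [PARSE:-, VALIDATE:-, TRANSFORM:P6(v=0,ok=F), EMIT:-] out:P5(v=0); in:-
Tick 12: [PARSE:-, VALIDATE:-, TRANSFORM:-, EMIT:P6(v=0,ok=F)] out:-; in:-
Tick 13: [PARSE:-, VALIDATE:-, TRANSFORM:-, EMIT:-] out:P6(v=0); in:-
P3: arrives tick 4, valid=False (id=3, id%4=3), emit tick 8, final value 0

Answer: 8 0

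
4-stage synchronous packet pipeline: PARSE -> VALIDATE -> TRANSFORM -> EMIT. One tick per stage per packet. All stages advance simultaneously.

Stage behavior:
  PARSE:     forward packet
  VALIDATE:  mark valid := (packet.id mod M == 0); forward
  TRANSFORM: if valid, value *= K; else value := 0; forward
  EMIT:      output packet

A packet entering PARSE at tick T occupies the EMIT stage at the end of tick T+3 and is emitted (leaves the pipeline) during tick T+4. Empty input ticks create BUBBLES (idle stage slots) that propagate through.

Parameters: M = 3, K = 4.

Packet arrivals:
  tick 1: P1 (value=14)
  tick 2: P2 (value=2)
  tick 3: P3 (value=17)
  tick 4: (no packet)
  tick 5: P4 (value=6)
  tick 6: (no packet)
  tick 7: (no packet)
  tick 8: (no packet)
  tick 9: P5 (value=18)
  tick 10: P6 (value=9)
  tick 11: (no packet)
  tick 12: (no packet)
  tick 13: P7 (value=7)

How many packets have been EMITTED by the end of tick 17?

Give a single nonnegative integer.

Tick 1: [PARSE:P1(v=14,ok=F), VALIDATE:-, TRANSFORM:-, EMIT:-] out:-; in:P1
Tick 2: [PARSE:P2(v=2,ok=F), VALIDATE:P1(v=14,ok=F), TRANSFORM:-, EMIT:-] out:-; in:P2
Tick 3: [PARSE:P3(v=17,ok=F), VALIDATE:P2(v=2,ok=F), TRANSFORM:P1(v=0,ok=F), EMIT:-] out:-; in:P3
Tick 4: [PARSE:-, VALIDATE:P3(v=17,ok=T), TRANSFORM:P2(v=0,ok=F), EMIT:P1(v=0,ok=F)] out:-; in:-
Tick 5: [PARSE:P4(v=6,ok=F), VALIDATE:-, TRANSFORM:P3(v=68,ok=T), EMIT:P2(v=0,ok=F)] out:P1(v=0); in:P4
Tick 6: [PARSE:-, VALIDATE:P4(v=6,ok=F), TRANSFORM:-, EMIT:P3(v=68,ok=T)] out:P2(v=0); in:-
Tick 7: [PARSE:-, VALIDATE:-, TRANSFORM:P4(v=0,ok=F), EMIT:-] out:P3(v=68); in:-
Tick 8: [PARSE:-, VALIDATE:-, TRANSFORM:-, EMIT:P4(v=0,ok=F)] out:-; in:-
Tick 9: [PARSE:P5(v=18,ok=F), VALIDATE:-, TRANSFORM:-, EMIT:-] out:P4(v=0); in:P5
Tick 10: [PARSE:P6(v=9,ok=F), VALIDATE:P5(v=18,ok=F), TRANSFORM:-, EMIT:-] out:-; in:P6
Tick 11: [PARSE:-, VALIDATE:P6(v=9,ok=T), TRANSFORM:P5(v=0,ok=F), EMIT:-] out:-; in:-
Tick 12: [PARSE:-, VALIDATE:-, TRANSFORM:P6(v=36,ok=T), EMIT:P5(v=0,ok=F)] out:-; in:-
Tick 13: [PARSE:P7(v=7,ok=F), VALIDATE:-, TRANSFORM:-, EMIT:P6(v=36,ok=T)] out:P5(v=0); in:P7
Tick 14: [PARSE:-, VALIDATE:P7(v=7,ok=F), TRANSFORM:-, EMIT:-] out:P6(v=36); in:-
Tick 15: [PARSE:-, VALIDATE:-, TRANSFORM:P7(v=0,ok=F), EMIT:-] out:-; in:-
Tick 16: [PARSE:-, VALIDATE:-, TRANSFORM:-, EMIT:P7(v=0,ok=F)] out:-; in:-
Tick 17: [PARSE:-, VALIDATE:-, TRANSFORM:-, EMIT:-] out:P7(v=0); in:-
Emitted by tick 17: ['P1', 'P2', 'P3', 'P4', 'P5', 'P6', 'P7']

Answer: 7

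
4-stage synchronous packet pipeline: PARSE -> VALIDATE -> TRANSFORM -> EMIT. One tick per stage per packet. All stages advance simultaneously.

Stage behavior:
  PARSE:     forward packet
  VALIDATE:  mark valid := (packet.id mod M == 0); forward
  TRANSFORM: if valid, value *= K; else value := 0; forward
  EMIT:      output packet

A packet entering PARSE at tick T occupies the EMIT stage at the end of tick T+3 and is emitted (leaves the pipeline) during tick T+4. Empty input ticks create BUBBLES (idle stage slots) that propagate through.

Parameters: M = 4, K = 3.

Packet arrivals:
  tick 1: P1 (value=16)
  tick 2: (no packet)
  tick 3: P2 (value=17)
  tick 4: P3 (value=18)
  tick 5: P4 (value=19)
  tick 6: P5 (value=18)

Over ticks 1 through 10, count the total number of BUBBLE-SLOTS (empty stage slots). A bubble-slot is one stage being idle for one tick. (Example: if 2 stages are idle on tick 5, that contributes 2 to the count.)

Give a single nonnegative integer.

Tick 1: [PARSE:P1(v=16,ok=F), VALIDATE:-, TRANSFORM:-, EMIT:-] out:-; bubbles=3
Tick 2: [PARSE:-, VALIDATE:P1(v=16,ok=F), TRANSFORM:-, EMIT:-] out:-; bubbles=3
Tick 3: [PARSE:P2(v=17,ok=F), VALIDATE:-, TRANSFORM:P1(v=0,ok=F), EMIT:-] out:-; bubbles=2
Tick 4: [PARSE:P3(v=18,ok=F), VALIDATE:P2(v=17,ok=F), TRANSFORM:-, EMIT:P1(v=0,ok=F)] out:-; bubbles=1
Tick 5: [PARSE:P4(v=19,ok=F), VALIDATE:P3(v=18,ok=F), TRANSFORM:P2(v=0,ok=F), EMIT:-] out:P1(v=0); bubbles=1
Tick 6: [PARSE:P5(v=18,ok=F), VALIDATE:P4(v=19,ok=T), TRANSFORM:P3(v=0,ok=F), EMIT:P2(v=0,ok=F)] out:-; bubbles=0
Tick 7: [PARSE:-, VALIDATE:P5(v=18,ok=F), TRANSFORM:P4(v=57,ok=T), EMIT:P3(v=0,ok=F)] out:P2(v=0); bubbles=1
Tick 8: [PARSE:-, VALIDATE:-, TRANSFORM:P5(v=0,ok=F), EMIT:P4(v=57,ok=T)] out:P3(v=0); bubbles=2
Tick 9: [PARSE:-, VALIDATE:-, TRANSFORM:-, EMIT:P5(v=0,ok=F)] out:P4(v=57); bubbles=3
Tick 10: [PARSE:-, VALIDATE:-, TRANSFORM:-, EMIT:-] out:P5(v=0); bubbles=4
Total bubble-slots: 20

Answer: 20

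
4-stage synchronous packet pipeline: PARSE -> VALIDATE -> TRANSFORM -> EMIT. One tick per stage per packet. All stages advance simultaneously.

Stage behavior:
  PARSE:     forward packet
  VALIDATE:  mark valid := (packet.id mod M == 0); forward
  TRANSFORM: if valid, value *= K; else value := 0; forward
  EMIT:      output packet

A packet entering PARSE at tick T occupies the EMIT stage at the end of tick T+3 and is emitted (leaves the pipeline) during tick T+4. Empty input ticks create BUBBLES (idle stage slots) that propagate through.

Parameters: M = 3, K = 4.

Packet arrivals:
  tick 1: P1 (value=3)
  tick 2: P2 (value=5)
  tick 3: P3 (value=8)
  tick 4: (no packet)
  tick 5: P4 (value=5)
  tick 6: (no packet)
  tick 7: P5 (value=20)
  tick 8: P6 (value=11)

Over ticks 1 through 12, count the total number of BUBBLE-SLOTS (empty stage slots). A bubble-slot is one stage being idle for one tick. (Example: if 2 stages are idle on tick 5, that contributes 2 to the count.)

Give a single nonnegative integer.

Tick 1: [PARSE:P1(v=3,ok=F), VALIDATE:-, TRANSFORM:-, EMIT:-] out:-; bubbles=3
Tick 2: [PARSE:P2(v=5,ok=F), VALIDATE:P1(v=3,ok=F), TRANSFORM:-, EMIT:-] out:-; bubbles=2
Tick 3: [PARSE:P3(v=8,ok=F), VALIDATE:P2(v=5,ok=F), TRANSFORM:P1(v=0,ok=F), EMIT:-] out:-; bubbles=1
Tick 4: [PARSE:-, VALIDATE:P3(v=8,ok=T), TRANSFORM:P2(v=0,ok=F), EMIT:P1(v=0,ok=F)] out:-; bubbles=1
Tick 5: [PARSE:P4(v=5,ok=F), VALIDATE:-, TRANSFORM:P3(v=32,ok=T), EMIT:P2(v=0,ok=F)] out:P1(v=0); bubbles=1
Tick 6: [PARSE:-, VALIDATE:P4(v=5,ok=F), TRANSFORM:-, EMIT:P3(v=32,ok=T)] out:P2(v=0); bubbles=2
Tick 7: [PARSE:P5(v=20,ok=F), VALIDATE:-, TRANSFORM:P4(v=0,ok=F), EMIT:-] out:P3(v=32); bubbles=2
Tick 8: [PARSE:P6(v=11,ok=F), VALIDATE:P5(v=20,ok=F), TRANSFORM:-, EMIT:P4(v=0,ok=F)] out:-; bubbles=1
Tick 9: [PARSE:-, VALIDATE:P6(v=11,ok=T), TRANSFORM:P5(v=0,ok=F), EMIT:-] out:P4(v=0); bubbles=2
Tick 10: [PARSE:-, VALIDATE:-, TRANSFORM:P6(v=44,ok=T), EMIT:P5(v=0,ok=F)] out:-; bubbles=2
Tick 11: [PARSE:-, VALIDATE:-, TRANSFORM:-, EMIT:P6(v=44,ok=T)] out:P5(v=0); bubbles=3
Tick 12: [PARSE:-, VALIDATE:-, TRANSFORM:-, EMIT:-] out:P6(v=44); bubbles=4
Total bubble-slots: 24

Answer: 24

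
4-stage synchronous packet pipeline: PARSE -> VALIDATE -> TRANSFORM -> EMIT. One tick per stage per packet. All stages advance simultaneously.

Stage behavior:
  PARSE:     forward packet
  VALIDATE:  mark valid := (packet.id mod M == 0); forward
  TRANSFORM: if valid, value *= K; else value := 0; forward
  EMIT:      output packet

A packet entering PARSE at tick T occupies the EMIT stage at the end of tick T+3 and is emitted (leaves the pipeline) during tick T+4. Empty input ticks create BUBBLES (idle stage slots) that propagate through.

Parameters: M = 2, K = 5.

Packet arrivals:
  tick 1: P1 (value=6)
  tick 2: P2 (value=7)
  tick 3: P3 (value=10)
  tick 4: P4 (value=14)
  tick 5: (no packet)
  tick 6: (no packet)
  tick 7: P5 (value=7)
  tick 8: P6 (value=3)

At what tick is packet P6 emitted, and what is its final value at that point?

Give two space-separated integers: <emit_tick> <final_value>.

Tick 1: [PARSE:P1(v=6,ok=F), VALIDATE:-, TRANSFORM:-, EMIT:-] out:-; in:P1
Tick 2: [PARSE:P2(v=7,ok=F), VALIDATE:P1(v=6,ok=F), TRANSFORM:-, EMIT:-] out:-; in:P2
Tick 3: [PARSE:P3(v=10,ok=F), VALIDATE:P2(v=7,ok=T), TRANSFORM:P1(v=0,ok=F), EMIT:-] out:-; in:P3
Tick 4: [PARSE:P4(v=14,ok=F), VALIDATE:P3(v=10,ok=F), TRANSFORM:P2(v=35,ok=T), EMIT:P1(v=0,ok=F)] out:-; in:P4
Tick 5: [PARSE:-, VALIDATE:P4(v=14,ok=T), TRANSFORM:P3(v=0,ok=F), EMIT:P2(v=35,ok=T)] out:P1(v=0); in:-
Tick 6: [PARSE:-, VALIDATE:-, TRANSFORM:P4(v=70,ok=T), EMIT:P3(v=0,ok=F)] out:P2(v=35); in:-
Tick 7: [PARSE:P5(v=7,ok=F), VALIDATE:-, TRANSFORM:-, EMIT:P4(v=70,ok=T)] out:P3(v=0); in:P5
Tick 8: [PARSE:P6(v=3,ok=F), VALIDATE:P5(v=7,ok=F), TRANSFORM:-, EMIT:-] out:P4(v=70); in:P6
Tick 9: [PARSE:-, VALIDATE:P6(v=3,ok=T), TRANSFORM:P5(v=0,ok=F), EMIT:-] out:-; in:-
Tick 10: [PARSE:-, VALIDATE:-, TRANSFORM:P6(v=15,ok=T), EMIT:P5(v=0,ok=F)] out:-; in:-
Tick 11: [PARSE:-, VALIDATE:-, TRANSFORM:-, EMIT:P6(v=15,ok=T)] out:P5(v=0); in:-
Tick 12: [PARSE:-, VALIDATE:-, TRANSFORM:-, EMIT:-] out:P6(v=15); in:-
P6: arrives tick 8, valid=True (id=6, id%2=0), emit tick 12, final value 15

Answer: 12 15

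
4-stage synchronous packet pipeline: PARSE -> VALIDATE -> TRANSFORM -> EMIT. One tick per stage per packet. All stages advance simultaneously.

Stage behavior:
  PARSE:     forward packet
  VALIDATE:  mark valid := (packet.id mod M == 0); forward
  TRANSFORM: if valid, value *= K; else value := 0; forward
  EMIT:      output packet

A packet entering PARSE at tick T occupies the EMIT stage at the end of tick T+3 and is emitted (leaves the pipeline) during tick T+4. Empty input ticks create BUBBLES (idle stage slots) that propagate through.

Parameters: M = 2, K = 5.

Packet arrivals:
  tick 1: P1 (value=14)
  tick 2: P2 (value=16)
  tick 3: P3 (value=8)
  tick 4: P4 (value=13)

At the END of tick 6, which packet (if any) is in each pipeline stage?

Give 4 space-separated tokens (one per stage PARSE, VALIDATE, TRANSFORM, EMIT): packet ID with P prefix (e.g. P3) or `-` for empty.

Answer: - - P4 P3

Derivation:
Tick 1: [PARSE:P1(v=14,ok=F), VALIDATE:-, TRANSFORM:-, EMIT:-] out:-; in:P1
Tick 2: [PARSE:P2(v=16,ok=F), VALIDATE:P1(v=14,ok=F), TRANSFORM:-, EMIT:-] out:-; in:P2
Tick 3: [PARSE:P3(v=8,ok=F), VALIDATE:P2(v=16,ok=T), TRANSFORM:P1(v=0,ok=F), EMIT:-] out:-; in:P3
Tick 4: [PARSE:P4(v=13,ok=F), VALIDATE:P3(v=8,ok=F), TRANSFORM:P2(v=80,ok=T), EMIT:P1(v=0,ok=F)] out:-; in:P4
Tick 5: [PARSE:-, VALIDATE:P4(v=13,ok=T), TRANSFORM:P3(v=0,ok=F), EMIT:P2(v=80,ok=T)] out:P1(v=0); in:-
Tick 6: [PARSE:-, VALIDATE:-, TRANSFORM:P4(v=65,ok=T), EMIT:P3(v=0,ok=F)] out:P2(v=80); in:-
At end of tick 6: ['-', '-', 'P4', 'P3']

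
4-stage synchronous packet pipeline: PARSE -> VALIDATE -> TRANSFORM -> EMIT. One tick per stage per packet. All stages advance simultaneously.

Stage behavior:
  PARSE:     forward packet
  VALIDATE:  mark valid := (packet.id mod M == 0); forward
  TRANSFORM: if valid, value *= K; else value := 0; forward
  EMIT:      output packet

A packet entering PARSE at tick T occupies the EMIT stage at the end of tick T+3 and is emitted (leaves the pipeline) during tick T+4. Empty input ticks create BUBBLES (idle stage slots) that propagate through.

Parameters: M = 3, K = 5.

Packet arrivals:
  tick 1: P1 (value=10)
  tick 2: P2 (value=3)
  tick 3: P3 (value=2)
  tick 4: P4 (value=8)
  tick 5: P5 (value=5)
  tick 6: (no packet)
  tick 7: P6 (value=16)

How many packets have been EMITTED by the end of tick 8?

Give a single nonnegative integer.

Answer: 4

Derivation:
Tick 1: [PARSE:P1(v=10,ok=F), VALIDATE:-, TRANSFORM:-, EMIT:-] out:-; in:P1
Tick 2: [PARSE:P2(v=3,ok=F), VALIDATE:P1(v=10,ok=F), TRANSFORM:-, EMIT:-] out:-; in:P2
Tick 3: [PARSE:P3(v=2,ok=F), VALIDATE:P2(v=3,ok=F), TRANSFORM:P1(v=0,ok=F), EMIT:-] out:-; in:P3
Tick 4: [PARSE:P4(v=8,ok=F), VALIDATE:P3(v=2,ok=T), TRANSFORM:P2(v=0,ok=F), EMIT:P1(v=0,ok=F)] out:-; in:P4
Tick 5: [PARSE:P5(v=5,ok=F), VALIDATE:P4(v=8,ok=F), TRANSFORM:P3(v=10,ok=T), EMIT:P2(v=0,ok=F)] out:P1(v=0); in:P5
Tick 6: [PARSE:-, VALIDATE:P5(v=5,ok=F), TRANSFORM:P4(v=0,ok=F), EMIT:P3(v=10,ok=T)] out:P2(v=0); in:-
Tick 7: [PARSE:P6(v=16,ok=F), VALIDATE:-, TRANSFORM:P5(v=0,ok=F), EMIT:P4(v=0,ok=F)] out:P3(v=10); in:P6
Tick 8: [PARSE:-, VALIDATE:P6(v=16,ok=T), TRANSFORM:-, EMIT:P5(v=0,ok=F)] out:P4(v=0); in:-
Emitted by tick 8: ['P1', 'P2', 'P3', 'P4']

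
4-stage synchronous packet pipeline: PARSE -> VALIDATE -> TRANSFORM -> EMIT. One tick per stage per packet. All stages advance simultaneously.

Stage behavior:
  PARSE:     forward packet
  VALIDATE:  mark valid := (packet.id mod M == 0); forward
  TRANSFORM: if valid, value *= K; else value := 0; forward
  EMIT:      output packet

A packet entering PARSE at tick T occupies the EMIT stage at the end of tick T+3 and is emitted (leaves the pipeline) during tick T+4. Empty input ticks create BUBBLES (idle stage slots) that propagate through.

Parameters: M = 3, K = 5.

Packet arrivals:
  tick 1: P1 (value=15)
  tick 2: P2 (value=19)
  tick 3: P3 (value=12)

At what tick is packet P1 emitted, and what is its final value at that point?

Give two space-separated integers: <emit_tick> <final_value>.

Tick 1: [PARSE:P1(v=15,ok=F), VALIDATE:-, TRANSFORM:-, EMIT:-] out:-; in:P1
Tick 2: [PARSE:P2(v=19,ok=F), VALIDATE:P1(v=15,ok=F), TRANSFORM:-, EMIT:-] out:-; in:P2
Tick 3: [PARSE:P3(v=12,ok=F), VALIDATE:P2(v=19,ok=F), TRANSFORM:P1(v=0,ok=F), EMIT:-] out:-; in:P3
Tick 4: [PARSE:-, VALIDATE:P3(v=12,ok=T), TRANSFORM:P2(v=0,ok=F), EMIT:P1(v=0,ok=F)] out:-; in:-
Tick 5: [PARSE:-, VALIDATE:-, TRANSFORM:P3(v=60,ok=T), EMIT:P2(v=0,ok=F)] out:P1(v=0); in:-
Tick 6: [PARSE:-, VALIDATE:-, TRANSFORM:-, EMIT:P3(v=60,ok=T)] out:P2(v=0); in:-
Tick 7: [PARSE:-, VALIDATE:-, TRANSFORM:-, EMIT:-] out:P3(v=60); in:-
P1: arrives tick 1, valid=False (id=1, id%3=1), emit tick 5, final value 0

Answer: 5 0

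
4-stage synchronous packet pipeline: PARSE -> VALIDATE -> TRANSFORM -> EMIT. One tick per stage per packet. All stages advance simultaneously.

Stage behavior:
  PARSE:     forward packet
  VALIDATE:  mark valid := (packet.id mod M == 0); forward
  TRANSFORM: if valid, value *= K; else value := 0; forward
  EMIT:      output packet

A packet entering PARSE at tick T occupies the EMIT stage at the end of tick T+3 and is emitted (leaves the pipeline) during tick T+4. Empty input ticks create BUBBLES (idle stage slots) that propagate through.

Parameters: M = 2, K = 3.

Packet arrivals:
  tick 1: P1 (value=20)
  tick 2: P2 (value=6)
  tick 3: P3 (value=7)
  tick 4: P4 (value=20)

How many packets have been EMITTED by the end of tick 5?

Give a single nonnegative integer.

Tick 1: [PARSE:P1(v=20,ok=F), VALIDATE:-, TRANSFORM:-, EMIT:-] out:-; in:P1
Tick 2: [PARSE:P2(v=6,ok=F), VALIDATE:P1(v=20,ok=F), TRANSFORM:-, EMIT:-] out:-; in:P2
Tick 3: [PARSE:P3(v=7,ok=F), VALIDATE:P2(v=6,ok=T), TRANSFORM:P1(v=0,ok=F), EMIT:-] out:-; in:P3
Tick 4: [PARSE:P4(v=20,ok=F), VALIDATE:P3(v=7,ok=F), TRANSFORM:P2(v=18,ok=T), EMIT:P1(v=0,ok=F)] out:-; in:P4
Tick 5: [PARSE:-, VALIDATE:P4(v=20,ok=T), TRANSFORM:P3(v=0,ok=F), EMIT:P2(v=18,ok=T)] out:P1(v=0); in:-
Emitted by tick 5: ['P1']

Answer: 1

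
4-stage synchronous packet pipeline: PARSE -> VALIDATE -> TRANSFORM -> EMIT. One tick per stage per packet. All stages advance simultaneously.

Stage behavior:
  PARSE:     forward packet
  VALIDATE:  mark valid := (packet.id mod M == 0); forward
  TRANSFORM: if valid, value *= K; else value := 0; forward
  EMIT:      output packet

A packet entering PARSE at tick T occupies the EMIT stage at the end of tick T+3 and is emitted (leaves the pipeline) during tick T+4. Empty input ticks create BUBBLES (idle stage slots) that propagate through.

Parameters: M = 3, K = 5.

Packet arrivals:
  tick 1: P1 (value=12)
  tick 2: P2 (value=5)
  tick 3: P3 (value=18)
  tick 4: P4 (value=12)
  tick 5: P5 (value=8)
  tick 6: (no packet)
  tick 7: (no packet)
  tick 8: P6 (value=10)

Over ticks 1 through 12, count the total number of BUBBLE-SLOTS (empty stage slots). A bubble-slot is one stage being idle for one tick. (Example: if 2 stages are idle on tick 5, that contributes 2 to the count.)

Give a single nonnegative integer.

Answer: 24

Derivation:
Tick 1: [PARSE:P1(v=12,ok=F), VALIDATE:-, TRANSFORM:-, EMIT:-] out:-; bubbles=3
Tick 2: [PARSE:P2(v=5,ok=F), VALIDATE:P1(v=12,ok=F), TRANSFORM:-, EMIT:-] out:-; bubbles=2
Tick 3: [PARSE:P3(v=18,ok=F), VALIDATE:P2(v=5,ok=F), TRANSFORM:P1(v=0,ok=F), EMIT:-] out:-; bubbles=1
Tick 4: [PARSE:P4(v=12,ok=F), VALIDATE:P3(v=18,ok=T), TRANSFORM:P2(v=0,ok=F), EMIT:P1(v=0,ok=F)] out:-; bubbles=0
Tick 5: [PARSE:P5(v=8,ok=F), VALIDATE:P4(v=12,ok=F), TRANSFORM:P3(v=90,ok=T), EMIT:P2(v=0,ok=F)] out:P1(v=0); bubbles=0
Tick 6: [PARSE:-, VALIDATE:P5(v=8,ok=F), TRANSFORM:P4(v=0,ok=F), EMIT:P3(v=90,ok=T)] out:P2(v=0); bubbles=1
Tick 7: [PARSE:-, VALIDATE:-, TRANSFORM:P5(v=0,ok=F), EMIT:P4(v=0,ok=F)] out:P3(v=90); bubbles=2
Tick 8: [PARSE:P6(v=10,ok=F), VALIDATE:-, TRANSFORM:-, EMIT:P5(v=0,ok=F)] out:P4(v=0); bubbles=2
Tick 9: [PARSE:-, VALIDATE:P6(v=10,ok=T), TRANSFORM:-, EMIT:-] out:P5(v=0); bubbles=3
Tick 10: [PARSE:-, VALIDATE:-, TRANSFORM:P6(v=50,ok=T), EMIT:-] out:-; bubbles=3
Tick 11: [PARSE:-, VALIDATE:-, TRANSFORM:-, EMIT:P6(v=50,ok=T)] out:-; bubbles=3
Tick 12: [PARSE:-, VALIDATE:-, TRANSFORM:-, EMIT:-] out:P6(v=50); bubbles=4
Total bubble-slots: 24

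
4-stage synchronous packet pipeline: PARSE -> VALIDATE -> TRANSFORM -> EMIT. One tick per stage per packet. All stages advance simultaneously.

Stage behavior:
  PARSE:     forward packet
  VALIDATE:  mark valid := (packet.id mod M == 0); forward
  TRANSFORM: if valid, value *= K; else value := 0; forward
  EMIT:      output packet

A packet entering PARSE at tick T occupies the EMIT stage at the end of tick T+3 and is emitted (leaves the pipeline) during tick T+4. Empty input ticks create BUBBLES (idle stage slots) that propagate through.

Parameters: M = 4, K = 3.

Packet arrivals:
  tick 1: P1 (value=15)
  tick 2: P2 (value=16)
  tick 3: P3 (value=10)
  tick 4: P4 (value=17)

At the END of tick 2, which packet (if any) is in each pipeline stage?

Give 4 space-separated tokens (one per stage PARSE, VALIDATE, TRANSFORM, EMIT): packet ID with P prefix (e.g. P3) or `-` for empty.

Answer: P2 P1 - -

Derivation:
Tick 1: [PARSE:P1(v=15,ok=F), VALIDATE:-, TRANSFORM:-, EMIT:-] out:-; in:P1
Tick 2: [PARSE:P2(v=16,ok=F), VALIDATE:P1(v=15,ok=F), TRANSFORM:-, EMIT:-] out:-; in:P2
At end of tick 2: ['P2', 'P1', '-', '-']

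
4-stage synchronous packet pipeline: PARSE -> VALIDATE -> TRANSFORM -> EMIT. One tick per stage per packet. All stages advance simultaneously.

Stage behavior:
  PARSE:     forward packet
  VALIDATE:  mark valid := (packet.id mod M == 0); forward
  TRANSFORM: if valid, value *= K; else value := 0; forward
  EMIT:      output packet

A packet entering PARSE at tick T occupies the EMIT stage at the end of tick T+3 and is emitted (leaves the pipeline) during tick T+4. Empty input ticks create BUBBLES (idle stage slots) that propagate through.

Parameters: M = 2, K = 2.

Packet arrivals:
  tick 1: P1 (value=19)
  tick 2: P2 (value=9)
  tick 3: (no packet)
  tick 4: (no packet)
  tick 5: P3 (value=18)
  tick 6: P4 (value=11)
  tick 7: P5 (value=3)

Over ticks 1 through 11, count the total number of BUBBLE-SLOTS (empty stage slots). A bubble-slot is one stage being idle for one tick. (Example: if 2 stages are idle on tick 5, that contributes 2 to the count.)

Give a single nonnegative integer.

Answer: 24

Derivation:
Tick 1: [PARSE:P1(v=19,ok=F), VALIDATE:-, TRANSFORM:-, EMIT:-] out:-; bubbles=3
Tick 2: [PARSE:P2(v=9,ok=F), VALIDATE:P1(v=19,ok=F), TRANSFORM:-, EMIT:-] out:-; bubbles=2
Tick 3: [PARSE:-, VALIDATE:P2(v=9,ok=T), TRANSFORM:P1(v=0,ok=F), EMIT:-] out:-; bubbles=2
Tick 4: [PARSE:-, VALIDATE:-, TRANSFORM:P2(v=18,ok=T), EMIT:P1(v=0,ok=F)] out:-; bubbles=2
Tick 5: [PARSE:P3(v=18,ok=F), VALIDATE:-, TRANSFORM:-, EMIT:P2(v=18,ok=T)] out:P1(v=0); bubbles=2
Tick 6: [PARSE:P4(v=11,ok=F), VALIDATE:P3(v=18,ok=F), TRANSFORM:-, EMIT:-] out:P2(v=18); bubbles=2
Tick 7: [PARSE:P5(v=3,ok=F), VALIDATE:P4(v=11,ok=T), TRANSFORM:P3(v=0,ok=F), EMIT:-] out:-; bubbles=1
Tick 8: [PARSE:-, VALIDATE:P5(v=3,ok=F), TRANSFORM:P4(v=22,ok=T), EMIT:P3(v=0,ok=F)] out:-; bubbles=1
Tick 9: [PARSE:-, VALIDATE:-, TRANSFORM:P5(v=0,ok=F), EMIT:P4(v=22,ok=T)] out:P3(v=0); bubbles=2
Tick 10: [PARSE:-, VALIDATE:-, TRANSFORM:-, EMIT:P5(v=0,ok=F)] out:P4(v=22); bubbles=3
Tick 11: [PARSE:-, VALIDATE:-, TRANSFORM:-, EMIT:-] out:P5(v=0); bubbles=4
Total bubble-slots: 24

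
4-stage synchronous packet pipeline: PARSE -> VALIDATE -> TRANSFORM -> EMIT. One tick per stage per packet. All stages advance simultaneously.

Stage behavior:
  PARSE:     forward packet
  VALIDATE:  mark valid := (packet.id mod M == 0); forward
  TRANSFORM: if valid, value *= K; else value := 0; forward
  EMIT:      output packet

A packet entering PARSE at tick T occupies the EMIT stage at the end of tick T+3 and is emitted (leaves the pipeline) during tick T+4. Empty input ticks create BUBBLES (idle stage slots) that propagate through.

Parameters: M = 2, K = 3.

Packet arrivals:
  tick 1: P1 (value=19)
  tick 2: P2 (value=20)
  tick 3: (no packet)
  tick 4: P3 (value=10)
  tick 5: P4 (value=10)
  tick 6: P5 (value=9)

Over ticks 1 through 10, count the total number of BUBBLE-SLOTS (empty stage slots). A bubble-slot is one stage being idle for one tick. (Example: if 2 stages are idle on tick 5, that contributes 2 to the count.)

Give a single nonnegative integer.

Answer: 20

Derivation:
Tick 1: [PARSE:P1(v=19,ok=F), VALIDATE:-, TRANSFORM:-, EMIT:-] out:-; bubbles=3
Tick 2: [PARSE:P2(v=20,ok=F), VALIDATE:P1(v=19,ok=F), TRANSFORM:-, EMIT:-] out:-; bubbles=2
Tick 3: [PARSE:-, VALIDATE:P2(v=20,ok=T), TRANSFORM:P1(v=0,ok=F), EMIT:-] out:-; bubbles=2
Tick 4: [PARSE:P3(v=10,ok=F), VALIDATE:-, TRANSFORM:P2(v=60,ok=T), EMIT:P1(v=0,ok=F)] out:-; bubbles=1
Tick 5: [PARSE:P4(v=10,ok=F), VALIDATE:P3(v=10,ok=F), TRANSFORM:-, EMIT:P2(v=60,ok=T)] out:P1(v=0); bubbles=1
Tick 6: [PARSE:P5(v=9,ok=F), VALIDATE:P4(v=10,ok=T), TRANSFORM:P3(v=0,ok=F), EMIT:-] out:P2(v=60); bubbles=1
Tick 7: [PARSE:-, VALIDATE:P5(v=9,ok=F), TRANSFORM:P4(v=30,ok=T), EMIT:P3(v=0,ok=F)] out:-; bubbles=1
Tick 8: [PARSE:-, VALIDATE:-, TRANSFORM:P5(v=0,ok=F), EMIT:P4(v=30,ok=T)] out:P3(v=0); bubbles=2
Tick 9: [PARSE:-, VALIDATE:-, TRANSFORM:-, EMIT:P5(v=0,ok=F)] out:P4(v=30); bubbles=3
Tick 10: [PARSE:-, VALIDATE:-, TRANSFORM:-, EMIT:-] out:P5(v=0); bubbles=4
Total bubble-slots: 20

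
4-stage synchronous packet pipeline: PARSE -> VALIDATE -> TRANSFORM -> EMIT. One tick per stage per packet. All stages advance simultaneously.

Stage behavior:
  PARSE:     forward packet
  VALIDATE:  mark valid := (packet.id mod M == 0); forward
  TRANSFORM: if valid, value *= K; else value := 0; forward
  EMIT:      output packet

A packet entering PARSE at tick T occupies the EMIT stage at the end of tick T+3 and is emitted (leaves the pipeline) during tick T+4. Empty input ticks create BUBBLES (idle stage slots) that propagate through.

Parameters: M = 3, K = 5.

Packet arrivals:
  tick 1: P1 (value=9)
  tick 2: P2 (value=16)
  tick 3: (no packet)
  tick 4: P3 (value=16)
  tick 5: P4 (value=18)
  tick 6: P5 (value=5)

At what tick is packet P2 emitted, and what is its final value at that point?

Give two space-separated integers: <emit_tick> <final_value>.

Tick 1: [PARSE:P1(v=9,ok=F), VALIDATE:-, TRANSFORM:-, EMIT:-] out:-; in:P1
Tick 2: [PARSE:P2(v=16,ok=F), VALIDATE:P1(v=9,ok=F), TRANSFORM:-, EMIT:-] out:-; in:P2
Tick 3: [PARSE:-, VALIDATE:P2(v=16,ok=F), TRANSFORM:P1(v=0,ok=F), EMIT:-] out:-; in:-
Tick 4: [PARSE:P3(v=16,ok=F), VALIDATE:-, TRANSFORM:P2(v=0,ok=F), EMIT:P1(v=0,ok=F)] out:-; in:P3
Tick 5: [PARSE:P4(v=18,ok=F), VALIDATE:P3(v=16,ok=T), TRANSFORM:-, EMIT:P2(v=0,ok=F)] out:P1(v=0); in:P4
Tick 6: [PARSE:P5(v=5,ok=F), VALIDATE:P4(v=18,ok=F), TRANSFORM:P3(v=80,ok=T), EMIT:-] out:P2(v=0); in:P5
Tick 7: [PARSE:-, VALIDATE:P5(v=5,ok=F), TRANSFORM:P4(v=0,ok=F), EMIT:P3(v=80,ok=T)] out:-; in:-
Tick 8: [PARSE:-, VALIDATE:-, TRANSFORM:P5(v=0,ok=F), EMIT:P4(v=0,ok=F)] out:P3(v=80); in:-
Tick 9: [PARSE:-, VALIDATE:-, TRANSFORM:-, EMIT:P5(v=0,ok=F)] out:P4(v=0); in:-
Tick 10: [PARSE:-, VALIDATE:-, TRANSFORM:-, EMIT:-] out:P5(v=0); in:-
P2: arrives tick 2, valid=False (id=2, id%3=2), emit tick 6, final value 0

Answer: 6 0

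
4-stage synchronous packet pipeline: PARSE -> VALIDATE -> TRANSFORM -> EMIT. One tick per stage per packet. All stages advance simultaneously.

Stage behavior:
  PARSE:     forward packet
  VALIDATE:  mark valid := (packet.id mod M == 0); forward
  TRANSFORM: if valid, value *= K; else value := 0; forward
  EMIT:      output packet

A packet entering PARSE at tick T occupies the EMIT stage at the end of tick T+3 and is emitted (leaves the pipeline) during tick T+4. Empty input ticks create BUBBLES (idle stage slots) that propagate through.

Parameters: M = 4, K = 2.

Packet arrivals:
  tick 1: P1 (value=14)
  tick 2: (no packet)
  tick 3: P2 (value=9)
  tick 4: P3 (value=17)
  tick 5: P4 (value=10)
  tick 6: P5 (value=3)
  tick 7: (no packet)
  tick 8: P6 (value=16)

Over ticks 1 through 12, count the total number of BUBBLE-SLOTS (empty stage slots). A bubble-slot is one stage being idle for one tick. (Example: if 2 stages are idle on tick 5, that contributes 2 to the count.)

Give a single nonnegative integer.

Answer: 24

Derivation:
Tick 1: [PARSE:P1(v=14,ok=F), VALIDATE:-, TRANSFORM:-, EMIT:-] out:-; bubbles=3
Tick 2: [PARSE:-, VALIDATE:P1(v=14,ok=F), TRANSFORM:-, EMIT:-] out:-; bubbles=3
Tick 3: [PARSE:P2(v=9,ok=F), VALIDATE:-, TRANSFORM:P1(v=0,ok=F), EMIT:-] out:-; bubbles=2
Tick 4: [PARSE:P3(v=17,ok=F), VALIDATE:P2(v=9,ok=F), TRANSFORM:-, EMIT:P1(v=0,ok=F)] out:-; bubbles=1
Tick 5: [PARSE:P4(v=10,ok=F), VALIDATE:P3(v=17,ok=F), TRANSFORM:P2(v=0,ok=F), EMIT:-] out:P1(v=0); bubbles=1
Tick 6: [PARSE:P5(v=3,ok=F), VALIDATE:P4(v=10,ok=T), TRANSFORM:P3(v=0,ok=F), EMIT:P2(v=0,ok=F)] out:-; bubbles=0
Tick 7: [PARSE:-, VALIDATE:P5(v=3,ok=F), TRANSFORM:P4(v=20,ok=T), EMIT:P3(v=0,ok=F)] out:P2(v=0); bubbles=1
Tick 8: [PARSE:P6(v=16,ok=F), VALIDATE:-, TRANSFORM:P5(v=0,ok=F), EMIT:P4(v=20,ok=T)] out:P3(v=0); bubbles=1
Tick 9: [PARSE:-, VALIDATE:P6(v=16,ok=F), TRANSFORM:-, EMIT:P5(v=0,ok=F)] out:P4(v=20); bubbles=2
Tick 10: [PARSE:-, VALIDATE:-, TRANSFORM:P6(v=0,ok=F), EMIT:-] out:P5(v=0); bubbles=3
Tick 11: [PARSE:-, VALIDATE:-, TRANSFORM:-, EMIT:P6(v=0,ok=F)] out:-; bubbles=3
Tick 12: [PARSE:-, VALIDATE:-, TRANSFORM:-, EMIT:-] out:P6(v=0); bubbles=4
Total bubble-slots: 24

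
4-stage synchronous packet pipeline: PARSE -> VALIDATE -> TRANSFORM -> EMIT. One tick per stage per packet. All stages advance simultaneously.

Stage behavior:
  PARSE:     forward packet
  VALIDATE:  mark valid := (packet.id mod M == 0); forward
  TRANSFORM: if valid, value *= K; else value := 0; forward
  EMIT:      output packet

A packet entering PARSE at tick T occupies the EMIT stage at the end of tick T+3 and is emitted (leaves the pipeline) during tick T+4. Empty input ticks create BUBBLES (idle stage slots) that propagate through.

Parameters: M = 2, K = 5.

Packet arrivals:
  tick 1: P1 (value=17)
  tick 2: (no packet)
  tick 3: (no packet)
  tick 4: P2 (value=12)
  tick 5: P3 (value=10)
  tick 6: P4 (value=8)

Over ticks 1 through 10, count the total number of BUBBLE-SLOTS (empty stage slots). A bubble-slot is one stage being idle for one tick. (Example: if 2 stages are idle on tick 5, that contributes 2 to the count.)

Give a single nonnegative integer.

Tick 1: [PARSE:P1(v=17,ok=F), VALIDATE:-, TRANSFORM:-, EMIT:-] out:-; bubbles=3
Tick 2: [PARSE:-, VALIDATE:P1(v=17,ok=F), TRANSFORM:-, EMIT:-] out:-; bubbles=3
Tick 3: [PARSE:-, VALIDATE:-, TRANSFORM:P1(v=0,ok=F), EMIT:-] out:-; bubbles=3
Tick 4: [PARSE:P2(v=12,ok=F), VALIDATE:-, TRANSFORM:-, EMIT:P1(v=0,ok=F)] out:-; bubbles=2
Tick 5: [PARSE:P3(v=10,ok=F), VALIDATE:P2(v=12,ok=T), TRANSFORM:-, EMIT:-] out:P1(v=0); bubbles=2
Tick 6: [PARSE:P4(v=8,ok=F), VALIDATE:P3(v=10,ok=F), TRANSFORM:P2(v=60,ok=T), EMIT:-] out:-; bubbles=1
Tick 7: [PARSE:-, VALIDATE:P4(v=8,ok=T), TRANSFORM:P3(v=0,ok=F), EMIT:P2(v=60,ok=T)] out:-; bubbles=1
Tick 8: [PARSE:-, VALIDATE:-, TRANSFORM:P4(v=40,ok=T), EMIT:P3(v=0,ok=F)] out:P2(v=60); bubbles=2
Tick 9: [PARSE:-, VALIDATE:-, TRANSFORM:-, EMIT:P4(v=40,ok=T)] out:P3(v=0); bubbles=3
Tick 10: [PARSE:-, VALIDATE:-, TRANSFORM:-, EMIT:-] out:P4(v=40); bubbles=4
Total bubble-slots: 24

Answer: 24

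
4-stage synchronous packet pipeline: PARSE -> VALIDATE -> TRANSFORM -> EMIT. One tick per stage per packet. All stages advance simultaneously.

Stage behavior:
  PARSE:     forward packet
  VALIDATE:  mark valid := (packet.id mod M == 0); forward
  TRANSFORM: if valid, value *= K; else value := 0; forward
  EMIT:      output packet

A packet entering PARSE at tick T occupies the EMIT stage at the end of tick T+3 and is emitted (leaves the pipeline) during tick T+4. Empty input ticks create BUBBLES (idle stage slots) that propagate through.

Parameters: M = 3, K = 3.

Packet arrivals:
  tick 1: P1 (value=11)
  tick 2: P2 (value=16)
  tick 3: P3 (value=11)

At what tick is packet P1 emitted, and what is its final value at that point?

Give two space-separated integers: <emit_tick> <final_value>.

Tick 1: [PARSE:P1(v=11,ok=F), VALIDATE:-, TRANSFORM:-, EMIT:-] out:-; in:P1
Tick 2: [PARSE:P2(v=16,ok=F), VALIDATE:P1(v=11,ok=F), TRANSFORM:-, EMIT:-] out:-; in:P2
Tick 3: [PARSE:P3(v=11,ok=F), VALIDATE:P2(v=16,ok=F), TRANSFORM:P1(v=0,ok=F), EMIT:-] out:-; in:P3
Tick 4: [PARSE:-, VALIDATE:P3(v=11,ok=T), TRANSFORM:P2(v=0,ok=F), EMIT:P1(v=0,ok=F)] out:-; in:-
Tick 5: [PARSE:-, VALIDATE:-, TRANSFORM:P3(v=33,ok=T), EMIT:P2(v=0,ok=F)] out:P1(v=0); in:-
Tick 6: [PARSE:-, VALIDATE:-, TRANSFORM:-, EMIT:P3(v=33,ok=T)] out:P2(v=0); in:-
Tick 7: [PARSE:-, VALIDATE:-, TRANSFORM:-, EMIT:-] out:P3(v=33); in:-
P1: arrives tick 1, valid=False (id=1, id%3=1), emit tick 5, final value 0

Answer: 5 0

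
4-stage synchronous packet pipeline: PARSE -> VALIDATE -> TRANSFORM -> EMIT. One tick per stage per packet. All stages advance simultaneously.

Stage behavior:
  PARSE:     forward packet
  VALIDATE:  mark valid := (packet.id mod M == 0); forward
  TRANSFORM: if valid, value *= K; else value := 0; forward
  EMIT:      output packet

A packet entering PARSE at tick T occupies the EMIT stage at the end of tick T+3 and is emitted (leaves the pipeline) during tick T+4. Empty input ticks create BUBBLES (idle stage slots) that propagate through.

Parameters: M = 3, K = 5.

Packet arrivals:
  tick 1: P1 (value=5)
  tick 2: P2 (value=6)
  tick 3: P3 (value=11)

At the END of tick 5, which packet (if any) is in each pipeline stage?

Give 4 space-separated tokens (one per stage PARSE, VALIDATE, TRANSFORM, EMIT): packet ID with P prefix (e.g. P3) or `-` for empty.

Answer: - - P3 P2

Derivation:
Tick 1: [PARSE:P1(v=5,ok=F), VALIDATE:-, TRANSFORM:-, EMIT:-] out:-; in:P1
Tick 2: [PARSE:P2(v=6,ok=F), VALIDATE:P1(v=5,ok=F), TRANSFORM:-, EMIT:-] out:-; in:P2
Tick 3: [PARSE:P3(v=11,ok=F), VALIDATE:P2(v=6,ok=F), TRANSFORM:P1(v=0,ok=F), EMIT:-] out:-; in:P3
Tick 4: [PARSE:-, VALIDATE:P3(v=11,ok=T), TRANSFORM:P2(v=0,ok=F), EMIT:P1(v=0,ok=F)] out:-; in:-
Tick 5: [PARSE:-, VALIDATE:-, TRANSFORM:P3(v=55,ok=T), EMIT:P2(v=0,ok=F)] out:P1(v=0); in:-
At end of tick 5: ['-', '-', 'P3', 'P2']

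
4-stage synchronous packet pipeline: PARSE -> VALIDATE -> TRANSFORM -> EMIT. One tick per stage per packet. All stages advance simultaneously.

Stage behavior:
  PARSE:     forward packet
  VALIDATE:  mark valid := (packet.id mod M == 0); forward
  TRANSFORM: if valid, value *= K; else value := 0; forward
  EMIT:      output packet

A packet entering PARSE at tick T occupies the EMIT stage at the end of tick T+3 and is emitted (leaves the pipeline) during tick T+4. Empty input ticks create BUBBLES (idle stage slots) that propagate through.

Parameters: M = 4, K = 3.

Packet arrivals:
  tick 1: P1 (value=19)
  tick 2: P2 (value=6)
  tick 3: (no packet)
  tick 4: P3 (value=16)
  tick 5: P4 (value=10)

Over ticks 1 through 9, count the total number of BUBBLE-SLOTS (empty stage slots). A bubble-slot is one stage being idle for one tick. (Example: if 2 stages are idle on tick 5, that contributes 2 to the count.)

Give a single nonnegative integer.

Answer: 20

Derivation:
Tick 1: [PARSE:P1(v=19,ok=F), VALIDATE:-, TRANSFORM:-, EMIT:-] out:-; bubbles=3
Tick 2: [PARSE:P2(v=6,ok=F), VALIDATE:P1(v=19,ok=F), TRANSFORM:-, EMIT:-] out:-; bubbles=2
Tick 3: [PARSE:-, VALIDATE:P2(v=6,ok=F), TRANSFORM:P1(v=0,ok=F), EMIT:-] out:-; bubbles=2
Tick 4: [PARSE:P3(v=16,ok=F), VALIDATE:-, TRANSFORM:P2(v=0,ok=F), EMIT:P1(v=0,ok=F)] out:-; bubbles=1
Tick 5: [PARSE:P4(v=10,ok=F), VALIDATE:P3(v=16,ok=F), TRANSFORM:-, EMIT:P2(v=0,ok=F)] out:P1(v=0); bubbles=1
Tick 6: [PARSE:-, VALIDATE:P4(v=10,ok=T), TRANSFORM:P3(v=0,ok=F), EMIT:-] out:P2(v=0); bubbles=2
Tick 7: [PARSE:-, VALIDATE:-, TRANSFORM:P4(v=30,ok=T), EMIT:P3(v=0,ok=F)] out:-; bubbles=2
Tick 8: [PARSE:-, VALIDATE:-, TRANSFORM:-, EMIT:P4(v=30,ok=T)] out:P3(v=0); bubbles=3
Tick 9: [PARSE:-, VALIDATE:-, TRANSFORM:-, EMIT:-] out:P4(v=30); bubbles=4
Total bubble-slots: 20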